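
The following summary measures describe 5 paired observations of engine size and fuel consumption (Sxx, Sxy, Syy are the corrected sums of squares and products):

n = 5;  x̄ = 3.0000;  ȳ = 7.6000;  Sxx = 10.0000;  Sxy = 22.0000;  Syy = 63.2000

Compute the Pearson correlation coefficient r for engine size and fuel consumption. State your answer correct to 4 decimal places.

0.8751

r = Sxy/√(Sxx·Syy) = 22/√(632) = 22/25.139610 = 0.875113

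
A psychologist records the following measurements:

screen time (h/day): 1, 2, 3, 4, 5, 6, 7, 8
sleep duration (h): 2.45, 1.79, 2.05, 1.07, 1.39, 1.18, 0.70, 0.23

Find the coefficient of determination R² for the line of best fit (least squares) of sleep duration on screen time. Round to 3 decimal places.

n = 8, Σx = 36, Σy = 10.86, Σxy = 37.23, Σx² = 204, Σy² = 18.4214
Sxx = Σx² − (Σx)²/n = 204 − 162 = 42
Sxy = Σxy − (Σx)(Σy)/n = 37.23 − 48.87 = -11.64
Syy = Σy² − (Σy)²/n = 18.4214 − 14.74245 = 3.67895
R² = Sxy²/(Sxx·Syy) = (-11.64)²/(42·3.67895) = 0.876865

0.877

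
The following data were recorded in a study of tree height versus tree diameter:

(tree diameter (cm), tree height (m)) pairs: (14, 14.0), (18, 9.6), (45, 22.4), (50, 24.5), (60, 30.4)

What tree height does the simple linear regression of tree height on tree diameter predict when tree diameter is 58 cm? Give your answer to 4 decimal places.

n = 5, Σx = 187, Σy = 100.9, Σxy = 4425.8, Σx² = 8645
Sxx = Σx² − (Σx)²/n = 8645 − 6993.8 = 1651.2
Sxy = Σxy − (Σx)(Σy)/n = 4425.8 − 3773.66 = 652.14
b = Sxy/Sxx = 652.14/1651.2 = 0.394949
a = ȳ − b·x̄ = 20.18 − 0.394949·37.4 = 5.408903
ŷ(58) = a + b·58 = 5.408903 + 0.394949·58 = 28.315952

28.3160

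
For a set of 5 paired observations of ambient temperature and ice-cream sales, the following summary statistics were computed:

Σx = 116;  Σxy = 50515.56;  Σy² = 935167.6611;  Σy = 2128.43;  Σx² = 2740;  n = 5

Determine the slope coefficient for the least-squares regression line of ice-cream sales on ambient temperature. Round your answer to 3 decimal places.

23.278

Sxx = Σx² − (Σx)²/n = 2740 − 2691.2 = 48.8
Sxy = Σxy − (Σx)(Σy)/n = 50515.56 − 49379.576 = 1135.984
b = Sxy/Sxx = 1135.984/48.8 = 23.278361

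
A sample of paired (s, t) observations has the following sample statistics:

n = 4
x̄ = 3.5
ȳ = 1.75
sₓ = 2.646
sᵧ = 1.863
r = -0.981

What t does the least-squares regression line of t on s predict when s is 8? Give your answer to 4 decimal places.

b = r · sᵧ/sₓ = -0.981 · 1.863/2.646 = -0.690704
a = ȳ − b·x̄ = 1.75 − (-0.690704)·3.5 = 4.167464
ŷ(8) = a + b·8 = 4.167464 + (-0.690704)·8 = -1.358168

-1.3582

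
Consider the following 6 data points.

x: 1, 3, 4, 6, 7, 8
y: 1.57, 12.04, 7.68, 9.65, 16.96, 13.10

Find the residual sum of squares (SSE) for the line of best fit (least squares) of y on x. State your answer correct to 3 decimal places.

n = 6, Σx = 29, Σy = 61, Σxy = 349.83, Σx² = 175, Σy² = 758.783
Sxx = Σx² − (Σx)²/n = 175 − 140.166667 = 34.833333
Sxy = Σxy − (Σx)(Σy)/n = 349.83 − 294.833333 = 54.996667
Syy = Σy² − (Σy)²/n = 758.783 − 620.166667 = 138.616333
b = Sxy/Sxx = 54.996667/34.833333 = 1.578852
SSE = Syy − b·Sxy = 138.616333 − 1.578852·54.996667 = 51.784754

51.785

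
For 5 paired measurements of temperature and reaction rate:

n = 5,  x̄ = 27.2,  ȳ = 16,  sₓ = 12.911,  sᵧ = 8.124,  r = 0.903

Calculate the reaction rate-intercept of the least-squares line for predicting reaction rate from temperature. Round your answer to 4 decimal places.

0.5451

b = r · sᵧ/sₓ = 0.903 · 8.124/12.911 = 0.568195
a = ȳ − b·x̄ = 16 − 0.568195·27.2 = 0.545083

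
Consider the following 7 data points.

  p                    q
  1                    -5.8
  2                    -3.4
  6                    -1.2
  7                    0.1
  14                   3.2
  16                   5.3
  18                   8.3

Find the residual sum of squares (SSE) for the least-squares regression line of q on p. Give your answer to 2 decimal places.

n = 7, Σx = 64, Σy = 6.5, Σxy = 259.9, Σx² = 866, Σy² = 153.87
Sxx = Σx² − (Σx)²/n = 866 − 585.142857 = 280.857143
Sxy = Σxy − (Σx)(Σy)/n = 259.9 − 59.428571 = 200.471429
Syy = Σy² − (Σy)²/n = 153.87 − 6.035714 = 147.834286
b = Sxy/Sxx = 200.471429/280.857143 = 0.713784
SSE = Syy − b·Sxy = 147.834286 − 0.713784·200.471429 = 4.740921

4.74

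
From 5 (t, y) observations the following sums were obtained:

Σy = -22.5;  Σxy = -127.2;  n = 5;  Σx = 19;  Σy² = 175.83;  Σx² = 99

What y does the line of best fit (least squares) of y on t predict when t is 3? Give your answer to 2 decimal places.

Sxx = Σx² − (Σx)²/n = 99 − 72.2 = 26.8
Sxy = Σxy − (Σx)(Σy)/n = -127.2 − (-85.5) = -41.7
b = Sxy/Sxx = -41.7/26.8 = -1.555970
a = ȳ − b·x̄ = -4.5 − (-1.555970)·3.8 = 1.412687
ŷ(3) = a + b·3 = 1.412687 + (-1.555970)·3 = -3.255224

-3.26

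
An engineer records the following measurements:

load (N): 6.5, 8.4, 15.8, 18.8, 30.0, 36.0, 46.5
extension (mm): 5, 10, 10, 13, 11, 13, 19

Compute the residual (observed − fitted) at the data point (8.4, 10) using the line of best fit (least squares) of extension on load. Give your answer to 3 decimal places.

2.054

n = 7, Σx = 162, Σy = 81, Σxy = 2200.4, Σx² = 5074.14
Sxx = Σx² − (Σx)²/n = 5074.14 − 3749.142857 = 1324.997143
Sxy = Σxy − (Σx)(Σy)/n = 2200.4 − 1874.571429 = 325.828571
b = Sxy/Sxx = 325.828571/1324.997143 = 0.245909
a = ȳ − b·x̄ = 11.571429 − 0.245909·23.142857 = 5.880394
ŷ(8.4) = 5.880394 + 0.245909·8.4 = 7.946029
residual = y − ŷ = 10 − 7.946029 = 2.053971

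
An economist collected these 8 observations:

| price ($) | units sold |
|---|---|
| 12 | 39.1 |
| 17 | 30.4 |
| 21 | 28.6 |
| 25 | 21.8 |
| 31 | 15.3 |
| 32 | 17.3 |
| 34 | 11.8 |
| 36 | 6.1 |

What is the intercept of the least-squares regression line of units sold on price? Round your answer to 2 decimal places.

53.31

n = 8, Σx = 208, Σy = 170.4, Σxy = 3780.3, Σx² = 5936
Sxx = Σx² − (Σx)²/n = 5936 − 5408 = 528
Sxy = Σxy − (Σx)(Σy)/n = 3780.3 − 4430.4 = -650.1
b = Sxy/Sxx = -650.1/528 = -1.23125
a = ȳ − b·x̄ = 21.3 − (-1.23125)·26 = 53.3125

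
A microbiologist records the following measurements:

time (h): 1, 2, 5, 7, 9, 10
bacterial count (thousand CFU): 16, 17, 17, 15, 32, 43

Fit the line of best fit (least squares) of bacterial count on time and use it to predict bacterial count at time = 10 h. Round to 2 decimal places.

33.93

n = 6, Σx = 34, Σy = 140, Σxy = 958, Σx² = 260
Sxx = Σx² − (Σx)²/n = 260 − 192.666667 = 67.333333
Sxy = Σxy − (Σx)(Σy)/n = 958 − 793.333333 = 164.666667
b = Sxy/Sxx = 164.666667/67.333333 = 2.445545
a = ȳ − b·x̄ = 23.333333 − 2.445545·5.666667 = 9.475248
ŷ(10) = a + b·10 = 9.475248 + 2.445545·10 = 33.930693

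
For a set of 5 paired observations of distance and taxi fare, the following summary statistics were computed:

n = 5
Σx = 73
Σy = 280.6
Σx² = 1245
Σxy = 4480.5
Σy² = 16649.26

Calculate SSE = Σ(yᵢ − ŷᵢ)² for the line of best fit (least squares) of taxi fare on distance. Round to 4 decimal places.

80.2448

Sxx = Σx² − (Σx)²/n = 1245 − 1065.8 = 179.2
Sxy = Σxy − (Σx)(Σy)/n = 4480.5 − 4096.76 = 383.74
Syy = Σy² − (Σy)²/n = 16649.26 − 15747.272 = 901.988
b = Sxy/Sxx = 383.74/179.2 = 2.141406
SSE = Syy − b·Sxy = 901.988 − 2.141406·383.74 = 80.244766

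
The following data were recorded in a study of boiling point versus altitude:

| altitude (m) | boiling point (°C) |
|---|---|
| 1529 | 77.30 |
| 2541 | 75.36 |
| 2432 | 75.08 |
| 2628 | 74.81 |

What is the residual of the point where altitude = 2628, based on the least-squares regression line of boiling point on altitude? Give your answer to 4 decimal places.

n = 4, Σx = 9130, Σy = 302.55, Σxy = 688876.7, Σx² = 21615530
Sxx = Σx² − (Σx)²/n = 21615530 − 20839225 = 776305
Sxy = Σxy − (Σx)(Σy)/n = 688876.7 − 690570.375 = -1693.675
b = Sxy/Sxx = -1693.675/776305 = -0.002182
a = ȳ − b·x̄ = 75.6375 − (-0.002182)·2282.5 = 80.617261
ŷ(2628) = 80.617261 + (-0.002182)·2628 = 74.883718
residual = y − ŷ = 74.81 − 74.883718 = -0.073718

-0.0737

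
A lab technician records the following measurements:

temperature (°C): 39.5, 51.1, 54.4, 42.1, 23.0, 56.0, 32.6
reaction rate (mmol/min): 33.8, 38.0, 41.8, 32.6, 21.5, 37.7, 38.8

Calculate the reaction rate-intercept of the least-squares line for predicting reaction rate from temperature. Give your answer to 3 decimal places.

16.878

n = 7, Σx = 298.7, Σy = 244.2, Σxy = 10793.86, Σx² = 13630.99
Sxx = Σx² − (Σx)²/n = 13630.99 − 12745.955714 = 885.034286
Sxy = Σxy − (Σx)(Σy)/n = 10793.86 − 10420.362857 = 373.497143
b = Sxy/Sxx = 373.497143/885.034286 = 0.422014
a = ȳ − b·x̄ = 34.885714 − 0.422014·42.671429 = 16.877760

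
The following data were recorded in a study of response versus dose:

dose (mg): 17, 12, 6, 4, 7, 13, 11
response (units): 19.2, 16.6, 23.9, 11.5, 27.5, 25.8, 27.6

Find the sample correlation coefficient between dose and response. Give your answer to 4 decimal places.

0.1522

n = 7, Σx = 70, Σy = 152.1, Σxy = 1546.5, Σx² = 824, Σy² = 3531.31
Sxx = Σx² − (Σx)²/n = 824 − 700 = 124
Sxy = Σxy − (Σx)(Σy)/n = 1546.5 − 1521 = 25.5
Syy = Σy² − (Σy)²/n = 3531.31 − 3304.915714 = 226.394286
r = Sxy/√(Sxx·Syy) = 25.5/√(28072.891429) = 25.5/167.549669 = 0.152194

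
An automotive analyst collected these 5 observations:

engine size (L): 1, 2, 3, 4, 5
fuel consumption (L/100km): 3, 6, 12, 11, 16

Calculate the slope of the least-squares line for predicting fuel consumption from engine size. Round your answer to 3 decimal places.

n = 5, Σx = 15, Σy = 48, Σxy = 175, Σx² = 55
Sxx = Σx² − (Σx)²/n = 55 − 45 = 10
Sxy = Σxy − (Σx)(Σy)/n = 175 − 144 = 31
b = Sxy/Sxx = 31/10 = 3.1

3.100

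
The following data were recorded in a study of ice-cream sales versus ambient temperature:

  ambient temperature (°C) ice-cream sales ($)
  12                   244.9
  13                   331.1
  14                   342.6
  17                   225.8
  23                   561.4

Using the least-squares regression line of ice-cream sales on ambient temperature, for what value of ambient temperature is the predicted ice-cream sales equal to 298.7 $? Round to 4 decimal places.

n = 5, Σx = 79, Σy = 1705.8, Σxy = 28790.3, Σx² = 1327
Sxx = Σx² − (Σx)²/n = 1327 − 1248.2 = 78.8
Sxy = Σxy − (Σx)(Σy)/n = 28790.3 − 26951.64 = 1838.66
b = Sxy/Sxx = 1838.66/78.8 = 23.333249
a = ȳ − b·x̄ = 341.16 − 23.333249·15.8 = -27.505330
Set a + b·x = 298.7: x = (298.7 − (-27.505330)) / 23.333249 = 13.980279

13.9803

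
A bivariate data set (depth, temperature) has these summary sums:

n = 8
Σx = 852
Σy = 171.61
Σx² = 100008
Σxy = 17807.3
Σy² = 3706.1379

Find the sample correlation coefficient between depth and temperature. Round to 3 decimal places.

-0.977

Sxx = Σx² − (Σx)²/n = 100008 − 90738 = 9270
Sxy = Σxy − (Σx)(Σy)/n = 17807.3 − 18276.465 = -469.165
Syy = Σy² − (Σy)²/n = 3706.1379 − 3681.249012 = 24.888887
r = Sxy/√(Sxx·Syy) = -469.165/√(230719.987125) = -469.165/480.333204 = -0.976749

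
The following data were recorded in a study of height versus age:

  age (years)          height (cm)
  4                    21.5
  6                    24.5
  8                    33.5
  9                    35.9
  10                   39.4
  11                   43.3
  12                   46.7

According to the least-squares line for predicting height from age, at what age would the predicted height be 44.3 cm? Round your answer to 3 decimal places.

11.415

n = 7, Σx = 60, Σy = 244.8, Σxy = 2254.8, Σx² = 562
Sxx = Σx² − (Σx)²/n = 562 − 514.285714 = 47.714286
Sxy = Σxy − (Σx)(Σy)/n = 2254.8 − 2098.285714 = 156.514286
b = Sxy/Sxx = 156.514286/47.714286 = 3.280240
a = ȳ − b·x̄ = 34.971429 − 3.280240·8.571429 = 6.855090
Set a + b·x = 44.3: x = (44.3 − 6.855090) / 3.280240 = 11.415298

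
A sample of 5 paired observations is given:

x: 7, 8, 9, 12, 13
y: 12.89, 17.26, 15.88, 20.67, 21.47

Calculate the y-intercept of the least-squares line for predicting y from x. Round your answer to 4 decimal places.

n = 5, Σx = 49, Σy = 88.17, Σxy = 898.38, Σx² = 507
Sxx = Σx² − (Σx)²/n = 507 − 480.2 = 26.8
Sxy = Σxy − (Σx)(Σy)/n = 898.38 − 864.066 = 34.314
b = Sxy/Sxx = 34.314/26.8 = 1.280373
a = ȳ − b·x̄ = 17.634 − 1.280373·9.8 = 5.086343

5.0863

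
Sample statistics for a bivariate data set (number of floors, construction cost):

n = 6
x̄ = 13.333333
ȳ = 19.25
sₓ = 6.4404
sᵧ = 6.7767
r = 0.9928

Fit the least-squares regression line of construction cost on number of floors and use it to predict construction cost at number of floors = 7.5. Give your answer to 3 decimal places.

b = r · sᵧ/sₓ = 0.9928 · 6.7767/6.4404 = 1.044641
a = ȳ − b·x̄ = 19.25 − 1.044641·13.333333 = 5.321450
ŷ(7.5) = a + b·7.5 = 5.321450 + 1.044641·7.5 = 13.156259

13.156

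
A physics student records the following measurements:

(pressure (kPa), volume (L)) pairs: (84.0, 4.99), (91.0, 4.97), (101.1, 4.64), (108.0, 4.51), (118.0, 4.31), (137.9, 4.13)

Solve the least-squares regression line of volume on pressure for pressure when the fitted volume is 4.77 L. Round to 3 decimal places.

96.404

n = 6, Σx = 640, Σy = 27.55, Σxy = 2905.721, Σx² = 70162.62
Sxx = Σx² − (Σx)²/n = 70162.62 − 68266.666667 = 1895.953333
Sxy = Σxy − (Σx)(Σy)/n = 2905.721 − 2938.666667 = -32.945667
b = Sxy/Sxx = -32.945667/1895.953333 = -0.017377
a = ȳ − b·x̄ = 4.591667 − (-0.017377)·106.666667 = 6.445196
Set a + b·x = 4.77: x = (4.77 − 6.445196) / (-0.017377) = 96.403961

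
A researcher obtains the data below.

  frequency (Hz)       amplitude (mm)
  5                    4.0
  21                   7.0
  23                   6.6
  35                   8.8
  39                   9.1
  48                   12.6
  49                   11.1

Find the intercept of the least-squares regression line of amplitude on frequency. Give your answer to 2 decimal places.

n = 7, Σx = 220, Σy = 59.2, Σxy = 2130.4, Σx² = 8446
Sxx = Σx² − (Σx)²/n = 8446 − 6914.285714 = 1531.714286
Sxy = Σxy − (Σx)(Σy)/n = 2130.4 − 1860.571429 = 269.828571
b = Sxy/Sxx = 269.828571/1531.714286 = 0.176161
a = ȳ − b·x̄ = 8.457143 − 0.176161·31.428571 = 2.920649

2.92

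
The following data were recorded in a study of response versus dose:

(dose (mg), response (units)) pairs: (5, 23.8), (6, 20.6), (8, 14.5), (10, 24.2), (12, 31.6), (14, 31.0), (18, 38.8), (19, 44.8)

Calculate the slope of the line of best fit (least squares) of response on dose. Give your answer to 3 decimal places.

1.700

n = 8, Σx = 92, Σy = 229.3, Σxy = 2963.4, Σx² = 1250
Sxx = Σx² − (Σx)²/n = 1250 − 1058 = 192
Sxy = Σxy − (Σx)(Σy)/n = 2963.4 − 2636.95 = 326.45
b = Sxy/Sxx = 326.45/192 = 1.700260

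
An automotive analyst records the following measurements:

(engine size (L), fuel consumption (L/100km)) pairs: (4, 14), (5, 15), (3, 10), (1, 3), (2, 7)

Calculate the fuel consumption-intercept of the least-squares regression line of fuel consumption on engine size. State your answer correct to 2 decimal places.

n = 5, Σx = 15, Σy = 49, Σxy = 178, Σx² = 55
Sxx = Σx² − (Σx)²/n = 55 − 45 = 10
Sxy = Σxy − (Σx)(Σy)/n = 178 − 147 = 31
b = Sxy/Sxx = 31/10 = 3.1
a = ȳ − b·x̄ = 9.8 − 3.1·3 = 0.5

0.50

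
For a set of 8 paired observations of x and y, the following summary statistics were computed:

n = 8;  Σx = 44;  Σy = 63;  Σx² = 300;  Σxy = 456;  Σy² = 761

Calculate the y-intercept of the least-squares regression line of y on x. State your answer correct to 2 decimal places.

Sxx = Σx² − (Σx)²/n = 300 − 242 = 58
Sxy = Σxy − (Σx)(Σy)/n = 456 − 346.5 = 109.5
b = Sxy/Sxx = 109.5/58 = 1.887931
a = ȳ − b·x̄ = 7.875 − 1.887931·5.5 = -2.508621

-2.51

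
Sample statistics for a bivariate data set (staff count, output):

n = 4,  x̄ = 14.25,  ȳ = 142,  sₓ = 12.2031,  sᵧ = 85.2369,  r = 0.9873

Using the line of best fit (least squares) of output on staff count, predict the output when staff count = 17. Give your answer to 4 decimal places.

b = r · sᵧ/sₓ = 0.9873 · 85.2369/12.2031 = 6.896149
a = ȳ − b·x̄ = 142 − 6.896149·14.25 = 43.729882
ŷ(17) = a + b·17 = 43.729882 + 6.896149·17 = 160.964409

160.9644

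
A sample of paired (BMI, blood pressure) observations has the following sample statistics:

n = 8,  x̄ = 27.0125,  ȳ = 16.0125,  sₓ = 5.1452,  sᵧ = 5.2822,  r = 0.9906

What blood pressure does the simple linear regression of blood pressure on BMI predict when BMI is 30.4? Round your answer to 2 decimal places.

b = r · sᵧ/sₓ = 0.9906 · 5.2822/5.1452 = 1.016976
a = ȳ − b·x̄ = 16.0125 − 1.016976·27.0125 = -11.458577
ŷ(30.4) = a + b·30.4 = -11.458577 + 1.016976·30.4 = 19.457508

19.46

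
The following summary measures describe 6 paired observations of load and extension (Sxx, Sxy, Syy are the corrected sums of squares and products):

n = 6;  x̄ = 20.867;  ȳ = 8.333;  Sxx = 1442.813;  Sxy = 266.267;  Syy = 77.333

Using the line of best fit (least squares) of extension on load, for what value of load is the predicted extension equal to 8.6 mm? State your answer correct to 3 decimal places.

22.314

b = Sxy/Sxx = 266.267/1442.813 = 0.184547
a = ȳ − b·x̄ = 8.333 − 0.184547·20.867 = 4.482055
Set a + b·x = 8.6: x = (8.6 − 4.482055) / 0.184547 = 22.313785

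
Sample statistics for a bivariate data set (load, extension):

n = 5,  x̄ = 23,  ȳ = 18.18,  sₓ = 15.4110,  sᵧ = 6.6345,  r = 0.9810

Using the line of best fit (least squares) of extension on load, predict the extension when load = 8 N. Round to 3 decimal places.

11.845

b = r · sᵧ/sₓ = 0.981 · 6.6345/15.411 = 0.422325
a = ȳ − b·x̄ = 18.18 − 0.422325·23 = 8.466534
ŷ(8) = a + b·8 = 8.466534 + 0.422325·8 = 11.845131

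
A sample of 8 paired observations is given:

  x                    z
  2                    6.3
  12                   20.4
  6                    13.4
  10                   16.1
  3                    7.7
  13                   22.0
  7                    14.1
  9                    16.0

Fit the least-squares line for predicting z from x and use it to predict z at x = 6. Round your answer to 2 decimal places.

12.12

n = 8, Σx = 62, Σy = 116, Σxy = 1050.6, Σx² = 592
Sxx = Σx² − (Σx)²/n = 592 − 480.5 = 111.5
Sxy = Σxy − (Σx)(Σy)/n = 1050.6 − 899 = 151.6
b = Sxy/Sxx = 151.6/111.5 = 1.359641
a = ȳ − b·x̄ = 14.5 − 1.359641·7.75 = 3.962780
ŷ(6) = a + b·6 = 3.962780 + 1.359641·6 = 12.120628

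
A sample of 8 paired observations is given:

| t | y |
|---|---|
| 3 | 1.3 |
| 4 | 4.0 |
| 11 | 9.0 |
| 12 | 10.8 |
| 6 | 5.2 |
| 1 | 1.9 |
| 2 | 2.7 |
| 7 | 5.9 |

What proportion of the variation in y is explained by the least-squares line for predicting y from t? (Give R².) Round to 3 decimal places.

0.950

n = 8, Σx = 46, Σy = 40.8, Σxy = 328.3, Σx² = 380, Σy² = 288.08
Sxx = Σx² − (Σx)²/n = 380 − 264.5 = 115.5
Sxy = Σxy − (Σx)(Σy)/n = 328.3 − 234.6 = 93.7
Syy = Σy² − (Σy)²/n = 288.08 − 208.08 = 80
R² = Sxy²/(Sxx·Syy) = (93.7)²/(115.5·80) = 0.950183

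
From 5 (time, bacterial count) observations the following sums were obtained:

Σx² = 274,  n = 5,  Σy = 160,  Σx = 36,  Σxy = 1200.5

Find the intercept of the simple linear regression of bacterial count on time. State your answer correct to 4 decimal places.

Sxx = Σx² − (Σx)²/n = 274 − 259.2 = 14.8
Sxy = Σxy − (Σx)(Σy)/n = 1200.5 − 1152 = 48.5
b = Sxy/Sxx = 48.5/14.8 = 3.277027
a = ȳ − b·x̄ = 32 − 3.277027·7.2 = 8.405405

8.4054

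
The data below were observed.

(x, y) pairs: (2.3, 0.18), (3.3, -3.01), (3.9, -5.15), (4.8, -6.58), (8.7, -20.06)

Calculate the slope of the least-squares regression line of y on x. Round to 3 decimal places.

-3.144

n = 5, Σx = 23, Σy = -34.62, Σxy = -235.71, Σx² = 130.12
Sxx = Σx² − (Σx)²/n = 130.12 − 105.8 = 24.32
Sxy = Σxy − (Σx)(Σy)/n = -235.71 − (-159.252) = -76.458
b = Sxy/Sxx = -76.458/24.32 = -3.143832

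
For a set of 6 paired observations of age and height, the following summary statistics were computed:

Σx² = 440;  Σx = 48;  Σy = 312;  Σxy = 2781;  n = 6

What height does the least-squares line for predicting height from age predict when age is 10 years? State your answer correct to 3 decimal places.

62.179

Sxx = Σx² − (Σx)²/n = 440 − 384 = 56
Sxy = Σxy − (Σx)(Σy)/n = 2781 − 2496 = 285
b = Sxy/Sxx = 285/56 = 5.089286
a = ȳ − b·x̄ = 52 − 5.089286·8 = 11.285714
ŷ(10) = a + b·10 = 11.285714 + 5.089286·10 = 62.178571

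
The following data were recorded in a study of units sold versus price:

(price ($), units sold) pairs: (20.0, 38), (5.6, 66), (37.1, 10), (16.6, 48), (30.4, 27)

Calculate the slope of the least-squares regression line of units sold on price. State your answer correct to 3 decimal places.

n = 5, Σx = 109.7, Σy = 189, Σxy = 3118.2, Σx² = 3007.49
Sxx = Σx² − (Σx)²/n = 3007.49 − 2406.818 = 600.672
Sxy = Σxy − (Σx)(Σy)/n = 3118.2 − 4146.66 = -1028.46
b = Sxy/Sxx = -1028.46/600.672 = -1.712182

-1.712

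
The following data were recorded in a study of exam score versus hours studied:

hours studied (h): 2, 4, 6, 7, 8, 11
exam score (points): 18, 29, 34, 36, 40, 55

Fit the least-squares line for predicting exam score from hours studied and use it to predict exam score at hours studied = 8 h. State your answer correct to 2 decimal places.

n = 6, Σx = 38, Σy = 212, Σxy = 1533, Σx² = 290
Sxx = Σx² − (Σx)²/n = 290 − 240.666667 = 49.333333
Sxy = Σxy − (Σx)(Σy)/n = 1533 − 1342.666667 = 190.333333
b = Sxy/Sxx = 190.333333/49.333333 = 3.858108
a = ȳ − b·x̄ = 35.333333 − 3.858108·6.333333 = 10.898649
ŷ(8) = a + b·8 = 10.898649 + 3.858108·8 = 41.763514

41.76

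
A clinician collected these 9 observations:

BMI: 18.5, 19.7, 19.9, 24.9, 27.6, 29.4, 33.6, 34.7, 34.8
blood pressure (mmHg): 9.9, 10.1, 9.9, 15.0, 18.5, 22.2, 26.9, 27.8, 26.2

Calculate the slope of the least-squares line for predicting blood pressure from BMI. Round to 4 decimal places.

1.1389

n = 9, Σx = 243.1, Σy = 166.5, Σxy = 4896.17, Σx² = 6916.57
Sxx = Σx² − (Σx)²/n = 6916.57 − 6566.401111 = 350.168889
Sxy = Σxy − (Σx)(Σy)/n = 4896.17 − 4497.35 = 398.82
b = Sxy/Sxx = 398.82/350.168889 = 1.138936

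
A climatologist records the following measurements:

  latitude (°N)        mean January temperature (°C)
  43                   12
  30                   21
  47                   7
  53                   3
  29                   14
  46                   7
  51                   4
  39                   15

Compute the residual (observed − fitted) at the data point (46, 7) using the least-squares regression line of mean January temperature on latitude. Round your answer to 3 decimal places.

-1.016

n = 8, Σx = 338, Σy = 83, Σxy = 3151, Σx² = 14846
Sxx = Σx² − (Σx)²/n = 14846 − 14280.5 = 565.5
Sxy = Σxy − (Σx)(Σy)/n = 3151 − 3506.75 = -355.75
b = Sxy/Sxx = -355.75/565.5 = -0.629089
a = ȳ − b·x̄ = 10.375 − (-0.629089)·42.25 = 36.954023
ŷ(46) = 36.954023 + (-0.629089)·46 = 8.015915
residual = y − ŷ = 7 − 8.015915 = -1.015915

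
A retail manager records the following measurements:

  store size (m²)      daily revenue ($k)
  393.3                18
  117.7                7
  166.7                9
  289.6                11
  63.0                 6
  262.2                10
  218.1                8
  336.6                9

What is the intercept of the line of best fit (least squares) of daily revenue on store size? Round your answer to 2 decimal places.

3.52

n = 8, Σx = 1847.2, Σy = 78, Σxy = 20363.4, Σx² = 513780.24
Sxx = Σx² − (Σx)²/n = 513780.24 − 426518.48 = 87261.76
Sxy = Σxy − (Σx)(Σy)/n = 20363.4 − 18010.2 = 2353.2
b = Sxy/Sxx = 2353.2/87261.76 = 0.026967
a = ȳ − b·x̄ = 9.75 − 0.026967·230.9 = 3.523288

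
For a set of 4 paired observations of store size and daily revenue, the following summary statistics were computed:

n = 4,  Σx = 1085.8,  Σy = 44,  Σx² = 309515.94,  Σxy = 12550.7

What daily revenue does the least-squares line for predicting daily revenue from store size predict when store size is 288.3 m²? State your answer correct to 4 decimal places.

11.6921

Sxx = Σx² − (Σx)²/n = 309515.94 − 294740.41 = 14775.53
Sxy = Σxy − (Σx)(Σy)/n = 12550.7 − 11943.8 = 606.9
b = Sxy/Sxx = 606.9/14775.53 = 0.041075
a = ȳ − b·x̄ = 11 − 0.041075·271.45 = -0.149719
ŷ(288.3) = a + b·288.3 = -0.149719 + 0.041075·288.3 = 11.692108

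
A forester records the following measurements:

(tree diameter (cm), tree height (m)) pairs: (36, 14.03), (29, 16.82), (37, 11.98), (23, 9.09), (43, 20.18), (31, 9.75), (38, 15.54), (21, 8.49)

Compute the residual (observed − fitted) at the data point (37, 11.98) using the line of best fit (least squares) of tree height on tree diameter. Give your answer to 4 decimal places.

n = 8, Σx = 258, Σy = 105.88, Σxy = 3583.99, Σx² = 8730
Sxx = Σx² − (Σx)²/n = 8730 − 8320.5 = 409.5
Sxy = Σxy − (Σx)(Σy)/n = 3583.99 − 3414.63 = 169.36
b = Sxy/Sxx = 169.36/409.5 = 0.413578
a = ȳ − b·x̄ = 13.235 − 0.413578·32.25 = -0.102875
ŷ(37) = -0.102875 + 0.413578·37 = 15.199493
residual = y − ŷ = 11.98 − 15.199493 = -3.219493

-3.2195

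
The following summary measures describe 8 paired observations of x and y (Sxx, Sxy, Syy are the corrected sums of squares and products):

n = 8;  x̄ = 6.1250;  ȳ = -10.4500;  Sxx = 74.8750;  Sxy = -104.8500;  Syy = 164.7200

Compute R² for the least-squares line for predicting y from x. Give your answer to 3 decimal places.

0.891

R² = Sxy²/(Sxx·Syy) = (-104.85)²/(74.875·164.72) = 0.891361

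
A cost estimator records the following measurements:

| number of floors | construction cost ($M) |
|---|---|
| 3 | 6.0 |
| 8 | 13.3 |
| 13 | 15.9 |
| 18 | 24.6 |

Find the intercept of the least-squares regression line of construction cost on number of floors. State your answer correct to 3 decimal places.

n = 4, Σx = 42, Σy = 59.8, Σxy = 773.9, Σx² = 566
Sxx = Σx² − (Σx)²/n = 566 − 441 = 125
Sxy = Σxy − (Σx)(Σy)/n = 773.9 − 627.9 = 146
b = Sxy/Sxx = 146/125 = 1.168
a = ȳ − b·x̄ = 14.95 − 1.168·10.5 = 2.686

2.686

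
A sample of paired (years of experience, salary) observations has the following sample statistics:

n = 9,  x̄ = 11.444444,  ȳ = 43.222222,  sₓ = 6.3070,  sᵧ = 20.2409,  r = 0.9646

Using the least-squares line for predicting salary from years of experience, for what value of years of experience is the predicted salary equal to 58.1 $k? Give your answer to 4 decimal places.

b = r · sᵧ/sₓ = 0.9646 · 20.2409/6.307 = 3.095667
a = ȳ − b·x̄ = 43.222222 − 3.095667·11.444444 = 7.794034
Set a + b·x = 58.1: x = (58.1 − 7.794034) / 3.095667 = 16.250445

16.2504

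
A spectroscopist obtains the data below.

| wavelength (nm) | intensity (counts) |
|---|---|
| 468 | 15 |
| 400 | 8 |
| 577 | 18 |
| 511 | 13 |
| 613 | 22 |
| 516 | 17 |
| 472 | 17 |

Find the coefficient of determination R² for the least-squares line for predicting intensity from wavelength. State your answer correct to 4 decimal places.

0.7616

n = 7, Σx = 3557, Σy = 110, Σxy = 57531, Σx² = 1837883, Σy² = 1844
Sxx = Σx² − (Σx)²/n = 1837883 − 1807464.142857 = 30418.857143
Sxy = Σxy − (Σx)(Σy)/n = 57531 − 55895.714286 = 1635.285714
Syy = Σy² − (Σy)²/n = 1844 − 1728.571429 = 115.428571
R² = Sxy²/(Sxx·Syy) = (1635.285714)²/(30418.857143·115.428571) = 0.761607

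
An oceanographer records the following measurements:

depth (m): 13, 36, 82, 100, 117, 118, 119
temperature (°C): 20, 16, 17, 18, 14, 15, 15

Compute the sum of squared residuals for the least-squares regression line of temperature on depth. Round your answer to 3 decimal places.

n = 7, Σx = 585, Σy = 115, Σxy = 9223, Σx² = 59963, Σy² = 1915
Sxx = Σx² − (Σx)²/n = 59963 − 48889.285714 = 11073.714286
Sxy = Σxy − (Σx)(Σy)/n = 9223 − 9610.714286 = -387.714286
Syy = Σy² − (Σy)²/n = 1915 − 1889.285714 = 25.714286
b = Sxy/Sxx = -387.714286/11073.714286 = -0.035012
SSE = Syy − b·Sxy = 25.714286 − (-0.035012)·(-387.714286) = 12.139584

12.140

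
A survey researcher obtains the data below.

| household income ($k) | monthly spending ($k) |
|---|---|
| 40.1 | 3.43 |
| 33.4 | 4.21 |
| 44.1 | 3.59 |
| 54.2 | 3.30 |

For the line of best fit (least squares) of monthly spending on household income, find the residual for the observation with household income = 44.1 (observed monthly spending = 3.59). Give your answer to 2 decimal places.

n = 4, Σx = 171.8, Σy = 14.53, Σxy = 615.336, Σx² = 7606.02
Sxx = Σx² − (Σx)²/n = 7606.02 − 7378.81 = 227.21
Sxy = Σxy − (Σx)(Σy)/n = 615.336 − 624.0635 = -8.7275
b = Sxy/Sxx = -8.7275/227.21 = -0.038412
a = ȳ − b·x̄ = 3.6325 − (-0.038412)·42.95 = 5.282278
ŷ(44.1) = 5.282278 + (-0.038412)·44.1 = 3.588327
residual = y − ŷ = 3.59 − 3.588327 = 0.001673

0.00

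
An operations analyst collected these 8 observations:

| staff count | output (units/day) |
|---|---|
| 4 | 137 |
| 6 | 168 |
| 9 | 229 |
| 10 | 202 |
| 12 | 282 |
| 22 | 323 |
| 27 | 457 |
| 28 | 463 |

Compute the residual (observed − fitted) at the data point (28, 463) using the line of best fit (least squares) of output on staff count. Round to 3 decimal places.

n = 8, Σx = 118, Σy = 2261, Σxy = 41430, Σx² = 2374
Sxx = Σx² − (Σx)²/n = 2374 − 1740.5 = 633.5
Sxy = Σxy − (Σx)(Σy)/n = 41430 − 33349.75 = 8080.25
b = Sxy/Sxx = 8080.25/633.5 = 12.754933
a = ȳ − b·x̄ = 282.625 − 12.754933·14.75 = 94.489740
ŷ(28) = 94.489740 + 12.754933·28 = 451.627861
residual = y − ŷ = 463 − 451.627861 = 11.372139

11.372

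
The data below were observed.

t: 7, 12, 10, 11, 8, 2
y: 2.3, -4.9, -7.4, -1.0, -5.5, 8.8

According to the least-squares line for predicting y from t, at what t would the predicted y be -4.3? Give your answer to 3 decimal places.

n = 6, Σx = 50, Σy = -7.7, Σxy = -154.1, Σx² = 482
Sxx = Σx² − (Σx)²/n = 482 − 416.666667 = 65.333333
Sxy = Σxy − (Σx)(Σy)/n = -154.1 − (-64.166667) = -89.933333
b = Sxy/Sxx = -89.933333/65.333333 = -1.376531
a = ȳ − b·x̄ = -1.283333 − (-1.376531)·8.333333 = 10.187755
Set a + b·x = -4.3: x = (-4.3 − 10.187755) / (-1.376531) = 10.524833

10.525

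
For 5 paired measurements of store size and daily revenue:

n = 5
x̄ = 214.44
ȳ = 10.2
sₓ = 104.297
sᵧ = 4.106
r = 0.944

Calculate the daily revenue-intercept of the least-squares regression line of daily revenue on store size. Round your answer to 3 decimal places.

b = r · sᵧ/sₓ = 0.944 · 4.106/104.297 = 0.037164
a = ȳ − b·x̄ = 10.2 − 0.037164·214.44 = 2.230613

2.231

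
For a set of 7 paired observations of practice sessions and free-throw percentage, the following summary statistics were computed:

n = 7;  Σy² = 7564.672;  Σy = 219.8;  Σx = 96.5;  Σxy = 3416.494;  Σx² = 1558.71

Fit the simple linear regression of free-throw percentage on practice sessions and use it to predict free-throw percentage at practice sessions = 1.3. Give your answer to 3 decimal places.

10.276

Sxx = Σx² − (Σx)²/n = 1558.71 − 1330.321429 = 228.388571
Sxy = Σxy − (Σx)(Σy)/n = 3416.494 − 3030.1 = 386.394
b = Sxy/Sxx = 386.394/228.388571 = 1.691827
a = ȳ − b·x̄ = 31.4 − 1.691827·13.785714 = 8.076953
ŷ(1.3) = a + b·1.3 = 8.076953 + 1.691827·1.3 = 10.276329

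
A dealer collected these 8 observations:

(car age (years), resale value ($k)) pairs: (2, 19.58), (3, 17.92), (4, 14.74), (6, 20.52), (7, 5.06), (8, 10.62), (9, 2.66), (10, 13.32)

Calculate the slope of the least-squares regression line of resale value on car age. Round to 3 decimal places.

-1.479

n = 8, Σx = 49, Σy = 104.42, Σxy = 552.52, Σx² = 359
Sxx = Σx² − (Σx)²/n = 359 − 300.125 = 58.875
Sxy = Σxy − (Σx)(Σy)/n = 552.52 − 639.5725 = -87.0525
b = Sxy/Sxx = -87.0525/58.875 = -1.478599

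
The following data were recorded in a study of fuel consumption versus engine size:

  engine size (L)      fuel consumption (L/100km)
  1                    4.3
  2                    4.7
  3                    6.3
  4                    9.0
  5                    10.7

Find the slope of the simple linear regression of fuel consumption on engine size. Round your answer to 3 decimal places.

n = 5, Σx = 15, Σy = 35, Σxy = 122.1, Σx² = 55
Sxx = Σx² − (Σx)²/n = 55 − 45 = 10
Sxy = Σxy − (Σx)(Σy)/n = 122.1 − 105 = 17.1
b = Sxy/Sxx = 17.1/10 = 1.71

1.710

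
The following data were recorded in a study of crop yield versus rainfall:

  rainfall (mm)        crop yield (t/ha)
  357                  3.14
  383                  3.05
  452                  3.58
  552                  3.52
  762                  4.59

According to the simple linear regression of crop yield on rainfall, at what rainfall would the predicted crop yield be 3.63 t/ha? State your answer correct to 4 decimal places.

516.2607

n = 5, Σx = 2506, Σy = 17.88, Σxy = 9347.91, Σx² = 1363790
Sxx = Σx² − (Σx)²/n = 1363790 − 1256007.2 = 107782.8
Sxy = Σxy − (Σx)(Σy)/n = 9347.91 − 8961.456 = 386.454
b = Sxy/Sxx = 386.454/107782.8 = 0.003585
a = ȳ − b·x̄ = 3.576 − 0.003585·501.2 = 1.778953
Set a + b·x = 3.63: x = (3.63 − 1.778953) / 0.003585 = 516.260709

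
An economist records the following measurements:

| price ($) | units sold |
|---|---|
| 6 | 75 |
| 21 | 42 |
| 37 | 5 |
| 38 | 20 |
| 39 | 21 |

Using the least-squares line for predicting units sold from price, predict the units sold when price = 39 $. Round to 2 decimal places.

13.19

n = 5, Σx = 141, Σy = 163, Σxy = 3096, Σx² = 4811
Sxx = Σx² − (Σx)²/n = 4811 − 3976.2 = 834.8
Sxy = Σxy − (Σx)(Σy)/n = 3096 − 4596.6 = -1500.6
b = Sxy/Sxx = -1500.6/834.8 = -1.797556
a = ȳ − b·x̄ = 32.6 − (-1.797556)·28.2 = 83.291088
ŷ(39) = a + b·39 = 83.291088 + (-1.797556)·39 = 13.186392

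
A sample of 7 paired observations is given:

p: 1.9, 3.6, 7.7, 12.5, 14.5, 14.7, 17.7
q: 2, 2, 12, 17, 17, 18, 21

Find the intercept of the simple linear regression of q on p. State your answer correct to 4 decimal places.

n = 7, Σx = 72.6, Σy = 89, Σxy = 1198.7, Σx² = 971.74
Sxx = Σx² − (Σx)²/n = 971.74 − 752.965714 = 218.774286
Sxy = Σxy − (Σx)(Σy)/n = 1198.7 − 923.057143 = 275.642857
b = Sxy/Sxx = 275.642857/218.774286 = 1.259942
a = ȳ − b·x̄ = 12.714286 − 1.259942·10.371429 = -0.353110

-0.3531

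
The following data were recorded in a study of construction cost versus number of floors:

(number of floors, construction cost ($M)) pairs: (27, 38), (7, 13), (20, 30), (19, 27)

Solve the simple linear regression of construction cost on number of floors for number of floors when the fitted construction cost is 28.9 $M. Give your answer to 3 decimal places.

n = 4, Σx = 73, Σy = 108, Σxy = 2230, Σx² = 1539
Sxx = Σx² − (Σx)²/n = 1539 − 1332.25 = 206.75
Sxy = Σxy − (Σx)(Σy)/n = 2230 − 1971 = 259
b = Sxy/Sxx = 259/206.75 = 1.252721
a = ȳ − b·x̄ = 27 − 1.252721·18.25 = 4.137848
Set a + b·x = 28.9: x = (28.9 − 4.137848) / 1.252721 = 19.766699

19.767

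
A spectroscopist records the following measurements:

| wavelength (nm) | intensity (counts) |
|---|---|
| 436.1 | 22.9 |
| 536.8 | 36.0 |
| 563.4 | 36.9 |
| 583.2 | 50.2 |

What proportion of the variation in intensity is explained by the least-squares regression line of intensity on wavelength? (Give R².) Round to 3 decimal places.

0.850

n = 4, Σx = 2119.5, Σy = 146, Σxy = 79377.59, Σx² = 1135879.25, Σy² = 5702.06
Sxx = Σx² − (Σx)²/n = 1135879.25 − 1123070.0625 = 12809.1875
Sxy = Σxy − (Σx)(Σy)/n = 79377.59 − 77361.75 = 2015.84
Syy = Σy² − (Σy)²/n = 5702.06 − 5329 = 373.06
R² = Sxy²/(Sxx·Syy) = (2015.84)²/(12809.1875·373.06) = 0.850378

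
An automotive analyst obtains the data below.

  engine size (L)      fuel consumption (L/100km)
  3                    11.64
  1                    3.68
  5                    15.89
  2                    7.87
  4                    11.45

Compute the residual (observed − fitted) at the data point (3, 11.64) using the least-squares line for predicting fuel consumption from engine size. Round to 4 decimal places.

1.5340

n = 5, Σx = 15, Σy = 50.53, Σxy = 179.59, Σx² = 55
Sxx = Σx² − (Σx)²/n = 55 − 45 = 10
Sxy = Σxy − (Σx)(Σy)/n = 179.59 − 151.59 = 28
b = Sxy/Sxx = 28/10 = 2.8
a = ȳ − b·x̄ = 10.106 − 2.8·3 = 1.706
ŷ(3) = 1.706 + 2.8·3 = 10.106
residual = y − ŷ = 11.64 − 10.106 = 1.534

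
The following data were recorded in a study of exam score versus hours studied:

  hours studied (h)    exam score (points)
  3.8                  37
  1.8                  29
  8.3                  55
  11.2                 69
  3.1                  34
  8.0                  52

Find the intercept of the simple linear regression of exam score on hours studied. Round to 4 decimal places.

n = 6, Σx = 36.2, Σy = 276, Σxy = 1943.5, Σx² = 285.62
Sxx = Σx² − (Σx)²/n = 285.62 − 218.406667 = 67.213333
Sxy = Σxy − (Σx)(Σy)/n = 1943.5 − 1665.2 = 278.3
b = Sxy/Sxx = 278.3/67.213333 = 4.140548
a = ȳ − b·x̄ = 46 − 4.140548·6.033333 = 21.018697

21.0187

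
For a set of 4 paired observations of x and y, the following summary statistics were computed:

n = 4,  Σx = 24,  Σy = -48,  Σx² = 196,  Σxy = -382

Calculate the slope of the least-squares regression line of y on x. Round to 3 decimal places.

-1.808

Sxx = Σx² − (Σx)²/n = 196 − 144 = 52
Sxy = Σxy − (Σx)(Σy)/n = -382 − (-288) = -94
b = Sxy/Sxx = -94/52 = -1.807692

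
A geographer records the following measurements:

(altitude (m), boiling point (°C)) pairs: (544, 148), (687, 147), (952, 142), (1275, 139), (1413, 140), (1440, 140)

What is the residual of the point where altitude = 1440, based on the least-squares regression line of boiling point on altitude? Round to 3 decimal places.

1.067

n = 6, Σx = 6311, Σy = 856, Σxy = 893330, Σx² = 7370003
Sxx = Σx² − (Σx)²/n = 7370003 − 6638120.166667 = 731882.833333
Sxy = Σxy − (Σx)(Σy)/n = 893330 − 900369.333333 = -7039.333333
b = Sxy/Sxx = -7039.333333/731882.833333 = -0.009618
a = ȳ − b·x̄ = 142.666667 − (-0.009618)·1051.833333 = 152.783321
ŷ(1440) = 152.783321 + (-0.009618)·1440 = 138.933235
residual = y − ŷ = 140 − 138.933235 = 1.066765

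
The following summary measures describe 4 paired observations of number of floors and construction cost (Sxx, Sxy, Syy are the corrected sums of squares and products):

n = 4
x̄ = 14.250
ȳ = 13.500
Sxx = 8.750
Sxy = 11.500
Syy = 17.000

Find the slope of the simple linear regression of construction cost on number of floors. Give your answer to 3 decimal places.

b = Sxy/Sxx = 11.5/8.75 = 1.314286

1.314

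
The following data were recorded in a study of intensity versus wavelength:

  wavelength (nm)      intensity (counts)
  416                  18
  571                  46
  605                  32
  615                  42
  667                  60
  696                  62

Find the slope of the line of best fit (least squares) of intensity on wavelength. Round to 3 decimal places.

0.153

n = 6, Σx = 3570, Σy = 260, Σxy = 162116, Σx² = 2172652
Sxx = Σx² − (Σx)²/n = 2172652 − 2124150 = 48502
Sxy = Σxy − (Σx)(Σy)/n = 162116 − 154700 = 7416
b = Sxy/Sxx = 7416/48502 = 0.152901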